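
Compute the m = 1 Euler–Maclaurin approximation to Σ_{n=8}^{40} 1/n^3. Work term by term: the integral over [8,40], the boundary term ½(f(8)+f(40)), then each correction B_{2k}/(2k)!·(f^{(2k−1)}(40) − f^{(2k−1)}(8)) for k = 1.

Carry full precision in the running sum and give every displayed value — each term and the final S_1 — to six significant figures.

∫_8^40 1/x^3 dx evaluates to 0.00750000.
Boundary: ½(f(8) + f(40)) = ½(0.00195312 + 1.56250e-05) = 0.000984375.
So far: 0.00848437.
Order-1 term: 1/12 · (-1.17187e-06 − (-0.000732422)) = 6.09375e-05.

S_1 ≈ 0.00854531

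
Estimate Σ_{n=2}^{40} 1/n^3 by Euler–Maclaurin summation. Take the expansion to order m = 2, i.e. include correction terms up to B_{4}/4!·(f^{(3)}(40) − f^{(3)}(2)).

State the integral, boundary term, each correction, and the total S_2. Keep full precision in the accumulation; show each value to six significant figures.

∫_2^40 1/x^3 dx evaluates to 0.124688.
Endpoint term: (f(2) + f(40))/2 = (0.125000 + 1.56250e-05)/2 = 0.0625078.
Running total after boundary: 0.187195.
Correction k=1: B_{2}/2! · (f^{(1)}(40) − f^{(1)}(2)) = 1/12 · (-1.17187e-06 − (-0.187500)) = 0.0156249.
Partial sum through k=1: 0.202820.
Correction k=2: B_{4}/4! · (f^{(3)}(40) − f^{(3)}(2)) = −1/720 · (-1.46484e-08 − (-0.937500)) = -0.00130208.

S_2 ≈ 0.201518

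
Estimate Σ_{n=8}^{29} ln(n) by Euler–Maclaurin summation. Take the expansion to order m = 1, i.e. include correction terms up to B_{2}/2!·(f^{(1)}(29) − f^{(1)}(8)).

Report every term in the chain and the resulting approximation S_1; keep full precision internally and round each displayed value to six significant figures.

∫_8^29 ln(x) dx evaluates to 60.0160.
Boundary: ½(f(8) + f(29)) = ½(2.07944 + 3.36730) = 2.72337.
So far: 62.7394.
Correction k=1: B_{2}/2! · (f^{(1)}(29) − f^{(1)}(8)) = 1/12 · (0.0344828 − 0.125000) = -0.00754310.

S_1 ≈ 62.7319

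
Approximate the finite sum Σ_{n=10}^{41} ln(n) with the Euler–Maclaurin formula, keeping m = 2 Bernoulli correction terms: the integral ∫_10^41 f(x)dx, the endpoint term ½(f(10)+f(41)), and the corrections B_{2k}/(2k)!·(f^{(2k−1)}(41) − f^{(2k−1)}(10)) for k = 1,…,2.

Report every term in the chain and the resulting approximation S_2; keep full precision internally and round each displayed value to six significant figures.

S_2 ≈ 101.232

Integral: ∫_10^41 ln(x) dx = 98.2306.
Endpoint term: (f(10) + f(41))/2 = (2.30259 + 3.71357)/2 = 3.00808.
So far: 101.239.
k=1: B_{2}/(2)! × [f^{(1)}(41) − f^{(1)}(10)] = 1/12 × (0.0243902 − 0.100000) = -0.00630081.
Partial sum through k=1: 101.232.
k=2: B_{4}/(4)! × [f^{(3)}(41) − f^{(3)}(10)] = −1/720 × (2.90187e-05 − 0.00200000) = 2.73747e-06.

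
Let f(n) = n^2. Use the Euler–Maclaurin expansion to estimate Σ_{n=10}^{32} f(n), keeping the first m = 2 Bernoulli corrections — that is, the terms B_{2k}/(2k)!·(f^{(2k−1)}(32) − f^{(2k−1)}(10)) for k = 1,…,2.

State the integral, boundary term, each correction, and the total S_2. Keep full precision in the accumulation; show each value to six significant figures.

S_2 ≈ 11155.0

The integral term ∫_10^32 x^2 dx = 10589.3.
½[f(10) + f(32)] = ½[100.000 + 1024.00] = 562.000.
Running total after boundary: 11151.3.
k=1: B_{2}/(2)! × [f^{(1)}(32) − f^{(1)}(10)] = 1/12 × (64.0000 − 20.0000) = 3.66667.
Running total after k=1: 11155.0.
k=2: B_{4}/(4)! × [f^{(3)}(32) − f^{(3)}(10)] = −1/720 × (0.00000 − 0.00000) = 0.00000.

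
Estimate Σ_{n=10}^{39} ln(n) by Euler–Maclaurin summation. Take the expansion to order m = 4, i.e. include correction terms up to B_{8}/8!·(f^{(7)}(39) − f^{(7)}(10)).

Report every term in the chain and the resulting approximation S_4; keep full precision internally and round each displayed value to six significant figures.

S_4 ≈ 93.8299

Integral: ∫_10^39 ln(x) dx = 90.8531.
Boundary: ½(f(10) + f(39)) = ½(2.30259 + 3.66356) = 2.98307.
Integral + boundary = 93.8361.
k=1: B_{2}/(2)! × [f^{(1)}(39) − f^{(1)}(10)] = 1/12 × (0.0256410 − 0.100000) = -0.00619658.
After k=1: 93.8299.
k=2: B_{4}/(4)! × [f^{(3)}(39) − f^{(3)}(10)] = −1/720 × (3.37160e-05 − 0.00200000) = 2.73095e-06.
After k=2: 93.8299.
k=3: B_{6}/(6)! × [f^{(5)}(39) − f^{(5)}(10)] = 1/30240 × (2.66004e-07 − 0.000240000) = -7.92771e-09.
After k=3: 93.8299.
k=4: B_{8}/(8)! × [f^{(7)}(39) − f^{(7)}(10)] = −1/1209600 × (5.24663e-09 − 7.20000e-05) = 5.95195e-11.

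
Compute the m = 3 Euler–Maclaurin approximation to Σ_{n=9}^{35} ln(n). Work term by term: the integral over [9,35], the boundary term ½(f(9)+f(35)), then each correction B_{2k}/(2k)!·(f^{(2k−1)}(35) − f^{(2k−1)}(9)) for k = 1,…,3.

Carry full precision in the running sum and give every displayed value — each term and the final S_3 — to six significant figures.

The integral term ∫_9^35 ln(x) dx = 78.6622.
½[f(9) + f(35)] = ½[2.19722 + 3.55535] = 2.87629.
So far: 81.5384.
k=1: B_{2}/(2)! × [f^{(1)}(35) − f^{(1)}(9)] = 1/12 × (0.0285714 − 0.111111) = -0.00687831.
After k=1: 81.5316.
k=2: B_{4}/(4)! × [f^{(3)}(35) − f^{(3)}(9)] = −1/720 × (4.66472e-05 − 0.00274348) = 3.74561e-06.
After k=2: 81.5316.
k=3: B_{6}/(6)! × [f^{(5)}(35) − f^{(5)}(9)] = 1/30240 × (4.56952e-07 − 0.000406442) = -1.34254e-08.

S_3 ≈ 81.5316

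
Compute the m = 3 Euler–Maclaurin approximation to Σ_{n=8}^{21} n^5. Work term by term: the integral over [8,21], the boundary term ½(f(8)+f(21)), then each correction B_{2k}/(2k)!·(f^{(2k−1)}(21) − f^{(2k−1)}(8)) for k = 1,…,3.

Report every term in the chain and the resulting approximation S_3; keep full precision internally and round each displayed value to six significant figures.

S_3 ≈ 1.63884e+07

∫_8^21 x^5 dx evaluates to 1.42507e+07.
Endpoint term: (f(8) + f(21))/2 = (32768.0 + 4.08410e+06)/2 = 2.05843e+06.
So far: 1.63091e+07.
k=1: B_{2}/(2)! × [f^{(1)}(21) − f^{(1)}(8)] = 1/12 × (972405 − 20480.0) = 79327.1.
Partial sum through k=1: 1.63884e+07.
k=2: B_{4}/(4)! × [f^{(3)}(21) − f^{(3)}(8)] = −1/720 × (26460.0 − 3840.00) = -31.4167.
Partial sum through k=2: 1.63884e+07.
k=3: B_{6}/(6)! × [f^{(5)}(21) − f^{(5)}(8)] = 1/30240 × (120.000 − 120.000) = 0.00000.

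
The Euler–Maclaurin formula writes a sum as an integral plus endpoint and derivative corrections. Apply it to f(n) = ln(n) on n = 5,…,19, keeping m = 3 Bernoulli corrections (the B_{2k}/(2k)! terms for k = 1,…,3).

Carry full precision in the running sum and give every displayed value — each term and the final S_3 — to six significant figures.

∫_5^19 ln(x) dx evaluates to 33.8972.
Boundary: ½(f(5) + f(19)) = ½(1.60944 + 2.94444) = 2.27694.
Running total after boundary: 36.1741.
Order-1 term: 1/12 · (0.0526316 − 0.200000) = -0.0122807.
Partial sum through k=1: 36.1618.
Order-2 term: −1/720 · (0.000291588 − 0.0160000) = 2.18172e-05.
Partial sum through k=2: 36.1618.
Order-3 term: 1/30240 · (9.69267e-06 − 0.00768000) = -2.53648e-07.

S_3 ≈ 36.1618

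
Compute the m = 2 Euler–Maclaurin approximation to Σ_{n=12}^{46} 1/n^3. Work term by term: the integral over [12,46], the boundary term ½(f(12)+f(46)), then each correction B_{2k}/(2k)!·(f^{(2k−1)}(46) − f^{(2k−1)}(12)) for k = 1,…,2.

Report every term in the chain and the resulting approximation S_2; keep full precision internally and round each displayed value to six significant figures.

∫_12^46 1/x^3 dx evaluates to 0.00323593.
½[f(12) + f(46)] = ½[0.000578704 + 1.02737e-05] = 0.000294489.
Integral + boundary = 0.00353042.
Order-1 term: 1/12 · (-6.70023e-07 − (-0.000144676)) = 1.20005e-05.
After k=1: 0.00354242.
Order-2 term: −1/720 · (-6.33292e-09 − (-2.00939e-05)) = -2.78994e-08.

S_2 ≈ 0.00354239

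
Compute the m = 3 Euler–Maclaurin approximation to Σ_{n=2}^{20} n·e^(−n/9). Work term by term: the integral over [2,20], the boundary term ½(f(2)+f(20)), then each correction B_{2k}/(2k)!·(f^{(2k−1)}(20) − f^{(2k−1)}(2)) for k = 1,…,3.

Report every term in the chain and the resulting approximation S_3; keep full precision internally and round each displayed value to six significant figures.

S_3 ≈ 52.8105

∫_2^20 x·e^(−x/9) dx evaluates to 50.9889.
Boundary: ½(f(2) + f(20)) = ½(1.60147 + 2.16736) = 1.88442.
So far: 52.8734.
k=1: B_{2}/(2)! × [f^{(1)}(20) − f^{(1)}(2)] = 1/12 × (-0.132450 − 0.622796) = -0.0629371.
Partial sum through k=1: 52.8104.
k=2: B_{4}/(4)! × [f^{(3)}(20) − f^{(3)}(2)] = −1/720 × (0.00104057 − 0.0274601) = 3.66938e-05.
Partial sum through k=2: 52.8105.
k=3: B_{6}/(6)! × [f^{(5)}(20) − f^{(5)}(2)] = 1/30240 × (4.58805e-05 − 0.000583104) = -1.77653e-08.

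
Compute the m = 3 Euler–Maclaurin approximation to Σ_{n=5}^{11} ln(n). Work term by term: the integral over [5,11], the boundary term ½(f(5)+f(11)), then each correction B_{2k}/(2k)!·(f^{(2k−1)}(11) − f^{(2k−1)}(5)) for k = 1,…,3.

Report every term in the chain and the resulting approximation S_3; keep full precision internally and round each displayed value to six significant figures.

S_3 ≈ 14.3243

Integral: ∫_5^11 ln(x) dx = 12.3297.
Endpoint term: (f(5) + f(11))/2 = (1.60944 + 2.39790)/2 = 2.00367.
Running total after boundary: 14.3333.
k=1: B_{2}/(2)! × [f^{(1)}(11) − f^{(1)}(5)] = 1/12 × (0.0909091 − 0.200000) = -0.00909091.
Partial sum through k=1: 14.3242.
k=2: B_{4}/(4)! × [f^{(3)}(11) − f^{(3)}(5)] = −1/720 × (0.00150263 − 0.0160000) = 2.01352e-05.
Partial sum through k=2: 14.3243.
k=3: B_{6}/(6)! × [f^{(5)}(11) − f^{(5)}(5)] = 1/30240 × (0.000149021 − 0.00768000) = -2.49040e-07.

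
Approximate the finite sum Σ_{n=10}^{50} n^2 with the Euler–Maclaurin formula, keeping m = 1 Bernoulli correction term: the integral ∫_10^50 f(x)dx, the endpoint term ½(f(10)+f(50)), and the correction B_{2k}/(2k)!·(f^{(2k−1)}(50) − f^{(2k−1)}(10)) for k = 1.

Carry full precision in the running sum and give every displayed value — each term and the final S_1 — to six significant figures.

∫_10^50 x^2 dx evaluates to 41333.3.
Endpoint term: (f(10) + f(50))/2 = (100.000 + 2500.00)/2 = 1300.00.
So far: 42633.3.
k=1: B_{2}/(2)! × [f^{(1)}(50) − f^{(1)}(10)] = 1/12 × (100.000 − 20.0000) = 6.66667.

S_1 ≈ 42640.0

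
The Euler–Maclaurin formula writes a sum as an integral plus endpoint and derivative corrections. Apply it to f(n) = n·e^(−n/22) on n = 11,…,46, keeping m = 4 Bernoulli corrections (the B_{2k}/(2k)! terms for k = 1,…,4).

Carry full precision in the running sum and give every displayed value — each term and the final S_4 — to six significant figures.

∫_11^46 x·e^(−x/22) dx evaluates to 255.473.
Endpoint term: (f(11) + f(46))/2 = (6.67184 + 5.68444)/2 = 6.17814.
Integral + boundary = 261.652.
Order-1 term: 1/12 · (-0.134809 − 0.303265) = -0.0365062.
Running total after k=1: 261.615.
Order-2 term: −1/720 · (0.000232109 − 0.00313291) = 4.02889e-06.
Running total after k=2: 261.615.
Order-3 term: 1/30240 · (1.53460e-06 − 1.16513e-05) = -3.34547e-10.
Running total after k=3: 261.615.
Order-4 term: −1/1209600 · (5.35050e-09 − 3.47720e-08) = 2.43234e-14.

S_4 ≈ 261.615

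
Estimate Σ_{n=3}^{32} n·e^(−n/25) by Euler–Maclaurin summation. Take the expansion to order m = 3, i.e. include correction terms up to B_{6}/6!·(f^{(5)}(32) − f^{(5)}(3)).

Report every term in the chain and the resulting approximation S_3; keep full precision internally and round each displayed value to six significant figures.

S_3 ≈ 230.349

The integral term ∫_3^32 x·e^(−x/25) dx = 224.641.
Boundary: ½(f(3) + f(32)) = ½(2.66076 + 8.89719) = 5.77898.
Integral + boundary = 230.420.
Correction k=1: B_{2}/2! · (f^{(1)}(32) − f^{(1)}(3)) = 1/12 · (-0.0778504 − 0.780490) = -0.0715284.
Partial sum through k=1: 230.349.
Correction k=2: B_{4}/4! · (f^{(3)}(32) − f^{(3)}(3)) = −1/720 · (0.000765159 − 0.00408693) = 4.61357e-06.
Partial sum through k=2: 230.349.
Correction k=3: B_{6}/6! · (f^{(5)}(32) − f^{(5)}(3)) = 1/30240 · (2.64780e-06 − 1.10801e-05) = -2.78846e-10.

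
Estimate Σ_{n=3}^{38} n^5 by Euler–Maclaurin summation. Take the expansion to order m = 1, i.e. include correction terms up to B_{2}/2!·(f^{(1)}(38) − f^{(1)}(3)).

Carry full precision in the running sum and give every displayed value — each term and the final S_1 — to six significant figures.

Integral: ∫_3^38 x^5 dx = 5.01823e+08.
Boundary: ½(f(3) + f(38)) = ½(243.000 + 7.92352e+07) = 3.96177e+07.
Running total after boundary: 5.41440e+08.
Order-1 term: 1/12 · (1.04257e+07 − 405.000) = 868773.

S_1 ≈ 5.42309e+08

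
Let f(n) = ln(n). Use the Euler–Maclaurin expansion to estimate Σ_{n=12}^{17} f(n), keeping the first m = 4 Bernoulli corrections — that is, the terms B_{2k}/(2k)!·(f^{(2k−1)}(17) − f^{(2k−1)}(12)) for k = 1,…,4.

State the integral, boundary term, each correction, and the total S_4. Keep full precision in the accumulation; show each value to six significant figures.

S_4 ≈ 16.0028

∫_12^17 ln(x) dx evaluates to 13.3457.
½[f(12) + f(17)] = ½[2.48491 + 2.83321] = 2.65906.
Integral + boundary = 16.0048.
Order-1 term: 1/12 · (0.0588235 − 0.0833333) = -0.00204248.
Running total after k=1: 16.0028.
Order-2 term: −1/720 · (0.000407083 − 0.00115741) = 1.04212e-06.
Running total after k=2: 16.0028.
Order-3 term: 1/30240 · (1.69031e-05 − 9.64506e-05) = -2.63054e-09.
Running total after k=3: 16.0028.
Order-4 term: −1/1209600 · (1.75465e-06 − 2.00939e-05) = 1.51614e-11.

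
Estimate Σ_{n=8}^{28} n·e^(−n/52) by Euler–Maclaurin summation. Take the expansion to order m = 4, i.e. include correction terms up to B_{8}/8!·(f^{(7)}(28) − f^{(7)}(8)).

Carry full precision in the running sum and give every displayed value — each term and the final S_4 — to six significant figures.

∫_8^28 x·e^(−x/52) dx evaluates to 247.135.
½[f(8) + f(28)] = ½[6.85923 + 16.3421] = 11.6007.
So far: 258.736.
Correction k=1: B_{2}/2! · (f^{(1)}(28) − f^{(1)}(8)) = 1/12 · (0.269375 − 0.725496) = -0.0380101.
Running total after k=1: 258.698.
Correction k=2: B_{4}/4! · (f^{(3)}(28) − f^{(3)}(8)) = −1/720 · (0.000531311 − 0.000902479) = 5.15511e-07.
Running total after k=2: 258.698.
Correction k=3: B_{6}/6! · (f^{(5)}(28) − f^{(5)}(8)) = 1/30240 · (3.56140e-07 − 5.68289e-07) = -7.01552e-12.
Running total after k=3: 258.698.
Correction k=4: B_{8}/8! · (f^{(7)}(28) − f^{(7)}(8)) = −1/1209600 · (1.90750e-10 − 2.96901e-10) = 8.77572e-17.

S_4 ≈ 258.698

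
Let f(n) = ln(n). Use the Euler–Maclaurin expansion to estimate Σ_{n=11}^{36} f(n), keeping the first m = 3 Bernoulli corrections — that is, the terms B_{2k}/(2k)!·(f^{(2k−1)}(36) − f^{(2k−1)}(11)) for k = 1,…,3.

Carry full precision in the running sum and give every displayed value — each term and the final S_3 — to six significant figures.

S_3 ≈ 80.6153

Integral: ∫_11^36 ln(x) dx = 77.6298.
Endpoint term: (f(11) + f(36))/2 = (2.39790 + 3.58352)/2 = 2.99071.
So far: 80.6205.
Order-1 term: 1/12 · (0.0277778 − 0.0909091) = -0.00526094.
Partial sum through k=1: 80.6153.
Order-2 term: −1/720 · (4.28669e-05 − 0.00150263) = 2.02745e-06.
Partial sum through k=2: 80.6153.
Order-3 term: 1/30240 · (3.96916e-07 − 0.000149021) = -4.91482e-09.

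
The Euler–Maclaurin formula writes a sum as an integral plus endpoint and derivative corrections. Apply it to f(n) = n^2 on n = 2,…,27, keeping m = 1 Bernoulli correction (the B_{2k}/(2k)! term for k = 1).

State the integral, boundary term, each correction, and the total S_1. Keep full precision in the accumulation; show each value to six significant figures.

Integral: ∫_2^27 x^2 dx = 6558.33.
Boundary: ½(f(2) + f(27)) = ½(4.00000 + 729.000) = 366.500.
Running total after boundary: 6924.83.
k=1: B_{2}/(2)! × [f^{(1)}(27) − f^{(1)}(2)] = 1/12 × (54.0000 − 4.00000) = 4.16667.

S_1 ≈ 6929.00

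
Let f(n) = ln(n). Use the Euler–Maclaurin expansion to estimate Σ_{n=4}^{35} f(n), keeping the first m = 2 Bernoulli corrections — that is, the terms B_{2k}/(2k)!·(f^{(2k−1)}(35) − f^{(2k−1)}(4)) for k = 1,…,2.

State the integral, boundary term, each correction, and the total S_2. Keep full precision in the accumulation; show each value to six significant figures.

The integral term ∫_4^35 ln(x) dx = 87.8920.
Endpoint term: (f(4) + f(35))/2 = (1.38629 + 3.55535)/2 = 2.47082.
Integral + boundary = 90.3628.
k=1: B_{2}/(2)! × [f^{(1)}(35) − f^{(1)}(4)] = 1/12 × (0.0285714 − 0.250000) = -0.0184524.
Partial sum through k=1: 90.3444.
k=2: B_{4}/(4)! × [f^{(3)}(35) − f^{(3)}(4)] = −1/720 × (4.66472e-05 − 0.0312500) = 4.33380e-05.

S_2 ≈ 90.3444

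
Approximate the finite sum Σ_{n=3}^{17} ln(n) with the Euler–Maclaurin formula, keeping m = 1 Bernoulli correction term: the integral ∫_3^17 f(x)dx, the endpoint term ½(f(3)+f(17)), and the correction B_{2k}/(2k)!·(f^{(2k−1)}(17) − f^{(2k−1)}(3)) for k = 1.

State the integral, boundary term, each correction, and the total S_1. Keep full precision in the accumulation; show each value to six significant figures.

∫_3^17 ln(x) dx evaluates to 30.8688.
Boundary: ½(f(3) + f(17)) = ½(1.09861 + 2.83321) = 1.96591.
Integral + boundary = 32.8347.
Order-1 term: 1/12 · (0.0588235 − 0.333333) = -0.0228758.

S_1 ≈ 32.8118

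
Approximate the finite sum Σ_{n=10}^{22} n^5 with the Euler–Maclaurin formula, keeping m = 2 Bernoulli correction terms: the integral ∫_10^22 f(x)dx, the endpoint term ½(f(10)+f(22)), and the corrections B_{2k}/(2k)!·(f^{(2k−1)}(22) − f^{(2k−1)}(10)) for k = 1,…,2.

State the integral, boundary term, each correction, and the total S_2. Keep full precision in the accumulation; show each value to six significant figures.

S_2 ≈ 2.14502e+07

Integral: ∫_10^22 x^5 dx = 1.87300e+07.
Boundary: ½(f(10) + f(22)) = ½(100000 + 5.15363e+06) = 2.62682e+06.
So far: 2.13568e+07.
Correction k=1: B_{2}/2! · (f^{(1)}(22) − f^{(1)}(10)) = 1/12 · (1.17128e+06 − 50000.0) = 93440.0.
After k=1: 2.14502e+07.
Correction k=2: B_{4}/4! · (f^{(3)}(22) − f^{(3)}(10)) = −1/720 · (29040.0 − 6000.00) = -32.0000.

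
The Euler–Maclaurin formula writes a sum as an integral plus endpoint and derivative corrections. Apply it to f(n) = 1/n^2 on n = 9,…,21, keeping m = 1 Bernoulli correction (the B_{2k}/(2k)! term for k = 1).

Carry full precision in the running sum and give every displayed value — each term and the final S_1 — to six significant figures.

∫_9^21 1/x^2 dx evaluates to 0.0634921.
½[f(9) + f(21)] = ½[0.0123457 + 0.00226757] = 0.00730663.
So far: 0.0707987.
k=1: B_{2}/(2)! × [f^{(1)}(21) − f^{(1)}(9)] = 1/12 × (-0.000215959 − (-0.00274348)) = 0.000210627.

S_1 ≈ 0.0710093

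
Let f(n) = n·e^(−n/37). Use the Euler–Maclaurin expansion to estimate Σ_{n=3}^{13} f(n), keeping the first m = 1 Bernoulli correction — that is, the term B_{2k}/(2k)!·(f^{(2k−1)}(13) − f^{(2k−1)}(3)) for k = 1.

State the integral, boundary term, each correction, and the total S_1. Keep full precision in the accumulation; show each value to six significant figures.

Integral: ∫_3^13 x·e^(−x/37) dx = 62.8236.
Boundary: ½(f(3) + f(13)) = ½(2.76636 + 9.14857) = 5.95747.
Running total after boundary: 68.7810.
Order-1 term: 1/12 · (0.456478 − 0.847353) = -0.0325729.

S_1 ≈ 68.7485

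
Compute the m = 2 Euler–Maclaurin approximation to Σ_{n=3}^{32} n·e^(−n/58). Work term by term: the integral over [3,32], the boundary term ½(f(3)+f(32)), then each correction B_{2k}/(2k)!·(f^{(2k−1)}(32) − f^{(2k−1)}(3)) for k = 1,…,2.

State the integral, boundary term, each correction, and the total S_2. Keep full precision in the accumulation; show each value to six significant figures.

S_2 ≈ 363.748

Integral: ∫_3^32 x·e^(−x/58) dx = 353.162.
Endpoint term: (f(3) + f(32))/2 = (2.84877 + 18.4306)/2 = 10.6397.
Running total after boundary: 363.802.
k=1: B_{2}/(2)! × [f^{(1)}(32) − f^{(1)}(3)] = 1/12 × (0.258187 − 0.900474) = -0.0535239.
After k=1: 363.748.
k=2: B_{4}/(4)! × [f^{(3)}(32) − f^{(3)}(3)] = −1/720 × (0.000419173 − 0.000832240) = 5.73704e-07.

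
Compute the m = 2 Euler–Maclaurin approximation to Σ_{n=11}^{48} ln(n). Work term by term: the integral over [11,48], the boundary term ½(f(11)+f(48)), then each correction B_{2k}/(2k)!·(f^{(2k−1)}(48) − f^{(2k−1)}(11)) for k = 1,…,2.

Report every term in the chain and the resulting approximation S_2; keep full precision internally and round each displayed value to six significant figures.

S_2 ≈ 125.570

The integral term ∫_11^48 ln(x) dx = 122.441.
Endpoint term: (f(11) + f(48))/2 = (2.39790 + 3.87120)/2 = 3.13455.
Integral + boundary = 125.575.
k=1: B_{2}/(2)! × [f^{(1)}(48) − f^{(1)}(11)] = 1/12 × (0.0208333 − 0.0909091) = -0.00583965.
After k=1: 125.570.
k=2: B_{4}/(4)! × [f^{(3)}(48) − f^{(3)}(11)] = −1/720 × (1.80845e-05 − 0.00150263) = 2.06187e-06.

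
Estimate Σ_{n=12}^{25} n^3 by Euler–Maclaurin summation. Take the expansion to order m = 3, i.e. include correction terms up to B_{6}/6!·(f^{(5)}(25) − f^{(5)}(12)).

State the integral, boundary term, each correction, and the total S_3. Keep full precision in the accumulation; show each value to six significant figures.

S_3 ≈ 101269

Integral: ∫_12^25 x^3 dx = 92472.2.
Endpoint term: (f(12) + f(25))/2 = (1728.00 + 15625.0)/2 = 8676.50.
So far: 101149.
Order-1 term: 1/12 · (1875.00 − 432.000) = 120.250.
Partial sum through k=1: 101269.
Order-2 term: −1/720 · (6.00000 − 6.00000) = 0.00000.
Partial sum through k=2: 101269.
Order-3 term: 1/30240 · (0.00000 − 0.00000) = 0.00000.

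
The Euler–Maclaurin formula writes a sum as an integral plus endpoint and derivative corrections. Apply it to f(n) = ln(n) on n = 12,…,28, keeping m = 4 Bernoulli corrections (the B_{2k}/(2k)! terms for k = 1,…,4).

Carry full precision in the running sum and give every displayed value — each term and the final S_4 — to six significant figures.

S_4 ≈ 50.3874

∫_12^28 ln(x) dx evaluates to 47.4828.
½[f(12) + f(28)] = ½[2.48491 + 3.33220] = 2.90856.
So far: 50.3914.
k=1: B_{2}/(2)! × [f^{(1)}(28) − f^{(1)}(12)] = 1/12 × (0.0357143 − 0.0833333) = -0.00396825.
Partial sum through k=1: 50.3874.
k=2: B_{4}/(4)! × [f^{(3)}(28) − f^{(3)}(12)] = −1/720 × (9.11079e-05 − 0.00115741) = 1.48097e-06.
Partial sum through k=2: 50.3874.
k=3: B_{6}/(6)! × [f^{(5)}(28) − f^{(5)}(12)] = 1/30240 × (1.39451e-06 − 9.64506e-05) = -3.14339e-09.
Partial sum through k=3: 50.3874.
k=4: B_{8}/(8)! × [f^{(7)}(28) − f^{(7)}(12)] = −1/1209600 × (5.33613e-08 − 2.00939e-05) = 1.65679e-11.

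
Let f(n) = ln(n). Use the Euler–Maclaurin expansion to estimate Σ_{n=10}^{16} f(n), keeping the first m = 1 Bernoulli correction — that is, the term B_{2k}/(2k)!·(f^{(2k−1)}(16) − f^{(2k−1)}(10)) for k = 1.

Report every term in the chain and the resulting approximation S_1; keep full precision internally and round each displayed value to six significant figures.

∫_10^16 ln(x) dx evaluates to 15.3356.
½[f(10) + f(16)] = ½[2.30259 + 2.77259] = 2.53759.
So far: 17.8732.
k=1: B_{2}/(2)! × [f^{(1)}(16) − f^{(1)}(10)] = 1/12 × (0.0625000 − 0.100000) = -0.00312500.

S_1 ≈ 17.8700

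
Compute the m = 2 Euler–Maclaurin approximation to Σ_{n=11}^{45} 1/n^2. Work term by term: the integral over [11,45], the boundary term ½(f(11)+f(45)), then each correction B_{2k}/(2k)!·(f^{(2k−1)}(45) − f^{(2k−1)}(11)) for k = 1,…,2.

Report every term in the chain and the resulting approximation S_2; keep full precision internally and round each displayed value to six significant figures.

S_2 ≈ 0.0731892

Integral: ∫_11^45 1/x^2 dx = 0.0686869.
Endpoint term: (f(11) + f(45))/2 = (0.00826446 + 0.000493827)/2 = 0.00437914.
Integral + boundary = 0.0730660.
Correction k=1: B_{2}/2! · (f^{(1)}(45) − f^{(1)}(11)) = 1/12 · (-2.19479e-05 − (-0.00150263)) = 0.000123390.
Running total after k=1: 0.0731894.
Correction k=2: B_{4}/4! · (f^{(3)}(45) − f^{(3)}(11)) = −1/720 · (-1.30061e-07 − (-0.000149021)) = -2.06793e-07.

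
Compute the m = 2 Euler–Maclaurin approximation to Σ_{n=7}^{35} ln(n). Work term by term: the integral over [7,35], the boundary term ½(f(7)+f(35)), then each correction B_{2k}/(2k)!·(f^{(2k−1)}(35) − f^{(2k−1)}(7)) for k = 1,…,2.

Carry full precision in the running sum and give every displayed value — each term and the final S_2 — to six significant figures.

The integral term ∫_7^35 ln(x) dx = 82.8158.
½[f(7) + f(35)] = ½[1.94591 + 3.55535] = 2.75063.
So far: 85.5664.
Correction k=1: B_{2}/2! · (f^{(1)}(35) − f^{(1)}(7)) = 1/12 · (0.0285714 − 0.142857) = -0.00952381.
Running total after k=1: 85.5569.
Correction k=2: B_{4}/4! · (f^{(3)}(35) − f^{(3)}(7)) = −1/720 · (4.66472e-05 − 0.00583090) = 8.03369e-06.

S_2 ≈ 85.5569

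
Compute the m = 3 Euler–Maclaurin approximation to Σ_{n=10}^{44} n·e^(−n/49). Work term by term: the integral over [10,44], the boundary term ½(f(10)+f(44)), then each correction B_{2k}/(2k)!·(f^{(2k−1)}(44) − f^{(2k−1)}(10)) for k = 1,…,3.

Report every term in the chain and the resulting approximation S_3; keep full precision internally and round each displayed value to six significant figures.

The integral term ∫_10^44 x·e^(−x/49) dx = 500.786.
Boundary: ½(f(10) + f(44)) = ½(8.15396 + 17.9256) = 13.0398.
So far: 513.826.
Correction k=1: B_{2}/2! · (f^{(1)}(44) − f^{(1)}(10)) = 1/12 · (0.0415715 − 0.648988) = -0.0506181.
Running total after k=1: 513.776.
Correction k=2: B_{4}/4! · (f^{(3)}(44) − f^{(3)}(10)) = −1/720 · (0.000356673 − 0.000949513) = 8.23389e-07.
Running total after k=2: 513.776.
Correction k=3: B_{6}/6! · (f^{(5)}(44) − f^{(5)}(10)) = 1/30240 · (2.89892e-07 − 6.78353e-07) = -1.28459e-11.

S_3 ≈ 513.776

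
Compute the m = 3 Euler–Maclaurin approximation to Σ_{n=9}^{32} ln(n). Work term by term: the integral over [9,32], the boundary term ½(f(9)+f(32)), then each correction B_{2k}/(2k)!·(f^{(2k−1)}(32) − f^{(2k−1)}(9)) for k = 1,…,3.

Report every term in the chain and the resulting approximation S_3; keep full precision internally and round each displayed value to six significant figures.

Integral: ∫_9^32 ln(x) dx = 68.1285.
½[f(9) + f(32)] = ½[2.19722 + 3.46574] = 2.83148.
Integral + boundary = 70.9600.
Correction k=1: B_{2}/2! · (f^{(1)}(32) − f^{(1)}(9)) = 1/12 · (0.0312500 − 0.111111) = -0.00665509.
After k=1: 70.9534.
Correction k=2: B_{4}/4! · (f^{(3)}(32) − f^{(3)}(9)) = −1/720 · (6.10352e-05 − 0.00274348) = 3.72562e-06.
After k=2: 70.9534.
Correction k=3: B_{6}/6! · (f^{(5)}(32) − f^{(5)}(9)) = 1/30240 · (7.15256e-07 − 0.000406442) = -1.34169e-08.

S_3 ≈ 70.9534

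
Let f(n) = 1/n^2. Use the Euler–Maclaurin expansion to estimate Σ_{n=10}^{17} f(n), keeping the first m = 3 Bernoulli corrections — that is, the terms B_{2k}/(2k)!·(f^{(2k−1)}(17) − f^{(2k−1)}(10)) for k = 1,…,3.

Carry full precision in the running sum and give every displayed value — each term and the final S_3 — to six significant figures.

S_3 ≈ 0.0480390

∫_10^17 1/x^2 dx evaluates to 0.0411765.
Endpoint term: (f(10) + f(17))/2 = (0.0100000 + 0.00346021)/2 = 0.00673010.
Integral + boundary = 0.0479066.
k=1: B_{2}/(2)! × [f^{(1)}(17) − f^{(1)}(10)] = 1/12 × (-0.000407083 − (-0.00200000)) = 0.000132743.
After k=1: 0.0480393.
k=2: B_{4}/(4)! × [f^{(3)}(17) − f^{(3)}(10)] = −1/720 × (-1.69031e-05 − (-0.000240000)) = -3.09857e-07.
After k=2: 0.0480390.
k=3: B_{6}/(6)! × [f^{(5)}(17) − f^{(5)}(10)] = 1/30240 × (-1.75465e-06 − (-7.20000e-05)) = 2.32293e-09.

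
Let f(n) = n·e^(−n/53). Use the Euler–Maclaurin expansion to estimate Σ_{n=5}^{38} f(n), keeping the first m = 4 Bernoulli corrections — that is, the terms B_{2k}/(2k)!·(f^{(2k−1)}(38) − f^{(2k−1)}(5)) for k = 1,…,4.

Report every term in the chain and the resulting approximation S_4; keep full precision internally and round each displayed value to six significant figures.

S_4 ≈ 454.049

Integral: ∫_5^38 x·e^(−x/53) dx = 442.555.
Boundary: ½(f(5) + f(38)) = ½(4.54987 + 18.5525) = 11.5512.
Integral + boundary = 454.106.
Order-1 term: 1/12 · (0.138177 − 0.824127) = -0.0571625.
After k=1: 454.049.
Order-2 term: −1/720 · (0.000396805 − 0.000941287) = 7.56225e-07.
After k=2: 454.049.
Order-3 term: 1/30240 · (2.65012e-07 − 5.65748e-07) = -9.94496e-12.
After k=3: 454.049.
Order-4 term: −1/1209600 · (1.38399e-10 − 2.83517e-10) = 1.19972e-16.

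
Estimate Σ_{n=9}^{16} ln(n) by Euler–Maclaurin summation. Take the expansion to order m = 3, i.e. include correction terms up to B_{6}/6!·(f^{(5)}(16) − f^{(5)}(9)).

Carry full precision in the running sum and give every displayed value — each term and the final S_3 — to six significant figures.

Integral: ∫_9^16 ln(x) dx = 17.5864.
Endpoint term: (f(9) + f(16))/2 = (2.19722 + 2.77259)/2 = 2.48491.
Integral + boundary = 20.0713.
k=1: B_{2}/(2)! × [f^{(1)}(16) − f^{(1)}(9)] = 1/12 × (0.0625000 − 0.111111) = -0.00405093.
Running total after k=1: 20.0673.
k=2: B_{4}/(4)! × [f^{(3)}(16) − f^{(3)}(9)] = −1/720 × (0.000488281 − 0.00274348) = 3.13223e-06.
Running total after k=2: 20.0673.
k=3: B_{6}/(6)! × [f^{(5)}(16) − f^{(5)}(9)] = 1/30240 × (2.28882e-05 − 0.000406442) = -1.26837e-08.

S_3 ≈ 20.0673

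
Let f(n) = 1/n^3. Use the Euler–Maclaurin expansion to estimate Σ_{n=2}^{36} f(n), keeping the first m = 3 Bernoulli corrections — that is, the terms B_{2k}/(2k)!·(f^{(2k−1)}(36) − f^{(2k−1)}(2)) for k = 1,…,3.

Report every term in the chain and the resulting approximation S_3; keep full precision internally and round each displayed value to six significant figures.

The integral term ∫_2^36 1/x^3 dx = 0.124614.
Boundary: ½(f(2) + f(36)) = ½(0.125000 + 2.14335e-05) = 0.0625107.
Running total after boundary: 0.187125.
Correction k=1: B_{2}/2! · (f^{(1)}(36) − f^{(1)}(2)) = 1/12 · (-1.78612e-06 − (-0.187500)) = 0.0156249.
Running total after k=1: 0.202750.
Correction k=2: B_{4}/4! · (f^{(3)}(36) − f^{(3)}(2)) = −1/720 · (-2.75636e-08 − (-0.937500)) = -0.00130208.
Running total after k=2: 0.201448.
Correction k=3: B_{6}/6! · (f^{(5)}(36) − f^{(5)}(2)) = 1/30240 · (-8.93265e-10 − (-9.84375)) = 0.000325521.

S_3 ≈ 0.201773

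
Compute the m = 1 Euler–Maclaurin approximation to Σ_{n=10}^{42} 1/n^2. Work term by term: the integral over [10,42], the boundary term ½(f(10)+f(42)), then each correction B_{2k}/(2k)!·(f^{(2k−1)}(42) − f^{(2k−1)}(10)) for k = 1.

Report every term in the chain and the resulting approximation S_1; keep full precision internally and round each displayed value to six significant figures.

S_1 ≈ 0.0816383

The integral term ∫_10^42 1/x^2 dx = 0.0761905.
½[f(10) + f(42)] = ½[0.0100000 + 0.000566893] = 0.00528345.
So far: 0.0814739.
Correction k=1: B_{2}/2! · (f^{(1)}(42) − f^{(1)}(10)) = 1/12 · (-2.69949e-05 − (-0.00200000)) = 0.000164417.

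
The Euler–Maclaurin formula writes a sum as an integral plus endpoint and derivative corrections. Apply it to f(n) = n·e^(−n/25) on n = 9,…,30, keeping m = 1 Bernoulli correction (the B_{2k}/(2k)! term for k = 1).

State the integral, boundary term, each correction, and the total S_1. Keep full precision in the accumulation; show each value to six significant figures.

S_1 ≈ 186.498

The integral term ∫_9^30 x·e^(−x/25) dx = 178.883.
Endpoint term: (f(9) + f(30))/2 = (6.27909 + 9.03583)/2 = 7.65746.
Running total after boundary: 186.540.
Correction k=1: B_{2}/2! · (f^{(1)}(30) − f^{(1)}(9)) = 1/12 · (-0.0602388 − 0.446513) = -0.0422293.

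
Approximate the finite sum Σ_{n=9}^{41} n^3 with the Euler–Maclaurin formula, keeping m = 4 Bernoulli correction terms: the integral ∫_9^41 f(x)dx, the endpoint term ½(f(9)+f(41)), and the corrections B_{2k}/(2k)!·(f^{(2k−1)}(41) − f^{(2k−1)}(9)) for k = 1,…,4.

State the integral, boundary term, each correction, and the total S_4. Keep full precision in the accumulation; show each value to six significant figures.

∫_9^41 x^3 dx evaluates to 704800.
Endpoint term: (f(9) + f(41))/2 = (729.000 + 68921.0)/2 = 34825.0.
Integral + boundary = 739625.
Correction k=1: B_{2}/2! · (f^{(1)}(41) − f^{(1)}(9)) = 1/12 · (5043.00 − 243.000) = 400.000.
Partial sum through k=1: 740025.
Correction k=2: B_{4}/4! · (f^{(3)}(41) − f^{(3)}(9)) = −1/720 · (6.00000 − 6.00000) = 0.00000.
Partial sum through k=2: 740025.
Correction k=3: B_{6}/6! · (f^{(5)}(41) − f^{(5)}(9)) = 1/30240 · (0.00000 − 0.00000) = 0.00000.
Partial sum through k=3: 740025.
Correction k=4: B_{8}/8! · (f^{(7)}(41) − f^{(7)}(9)) = −1/1209600 · (0.00000 − 0.00000) = 0.00000.

S_4 ≈ 740025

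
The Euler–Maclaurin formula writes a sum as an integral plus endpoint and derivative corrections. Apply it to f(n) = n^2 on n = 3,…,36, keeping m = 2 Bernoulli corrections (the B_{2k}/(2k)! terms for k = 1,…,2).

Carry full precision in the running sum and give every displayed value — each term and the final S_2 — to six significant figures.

The integral term ∫_3^36 x^2 dx = 15543.0.
Boundary: ½(f(3) + f(36)) = ½(9.00000 + 1296.00) = 652.500.
Integral + boundary = 16195.5.
Correction k=1: B_{2}/2! · (f^{(1)}(36) − f^{(1)}(3)) = 1/12 · (72.0000 − 6.00000) = 5.50000.
Partial sum through k=1: 16201.0.
Correction k=2: B_{4}/4! · (f^{(3)}(36) − f^{(3)}(3)) = −1/720 · (0.00000 − 0.00000) = 0.00000.

S_2 ≈ 16201.0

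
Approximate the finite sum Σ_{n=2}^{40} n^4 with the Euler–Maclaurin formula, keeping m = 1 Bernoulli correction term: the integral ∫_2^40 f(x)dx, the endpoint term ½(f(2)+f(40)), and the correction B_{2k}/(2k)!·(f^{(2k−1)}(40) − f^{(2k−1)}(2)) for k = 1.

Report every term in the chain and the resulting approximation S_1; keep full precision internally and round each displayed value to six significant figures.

S_1 ≈ 2.17813e+07

Integral: ∫_2^40 x^4 dx = 2.04800e+07.
Boundary: ½(f(2) + f(40)) = ½(16.0000 + 2.56000e+06) = 1.28001e+06.
Running total after boundary: 2.17600e+07.
k=1: B_{2}/(2)! × [f^{(1)}(40) − f^{(1)}(2)] = 1/12 × (256000 − 32.0000) = 21330.7.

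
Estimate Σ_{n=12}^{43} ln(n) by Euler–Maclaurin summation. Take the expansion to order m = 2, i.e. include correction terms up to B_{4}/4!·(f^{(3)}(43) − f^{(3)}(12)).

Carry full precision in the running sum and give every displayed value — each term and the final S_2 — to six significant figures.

S_2 ≈ 104.031

The integral term ∫_12^43 ln(x) dx = 100.913.
½[f(12) + f(43)] = ½[2.48491 + 3.76120] = 3.12305.
Integral + boundary = 104.036.
Correction k=1: B_{2}/2! · (f^{(1)}(43) − f^{(1)}(12)) = 1/12 · (0.0232558 − 0.0833333) = -0.00500646.
After k=1: 104.031.
Correction k=2: B_{4}/4! · (f^{(3)}(43) − f^{(3)}(12)) = −1/720 · (2.51550e-05 − 0.00115741) = 1.57257e-06.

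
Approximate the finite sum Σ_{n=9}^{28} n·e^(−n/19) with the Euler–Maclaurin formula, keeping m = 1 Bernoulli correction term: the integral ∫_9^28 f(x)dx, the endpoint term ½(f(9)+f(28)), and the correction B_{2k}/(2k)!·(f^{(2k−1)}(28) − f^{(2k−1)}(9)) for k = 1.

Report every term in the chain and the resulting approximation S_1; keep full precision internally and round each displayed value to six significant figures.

S_1 ≈ 132.683

Integral: ∫_9^28 x·e^(−x/19) dx = 126.710.
Boundary: ½(f(9) + f(28)) = ½(5.60433 + 6.41424) = 6.00929.
Running total after boundary: 132.719.
Correction k=1: B_{2}/2! · (f^{(1)}(28) − f^{(1)}(9)) = 1/12 · (-0.108512 − 0.327739) = -0.0363542.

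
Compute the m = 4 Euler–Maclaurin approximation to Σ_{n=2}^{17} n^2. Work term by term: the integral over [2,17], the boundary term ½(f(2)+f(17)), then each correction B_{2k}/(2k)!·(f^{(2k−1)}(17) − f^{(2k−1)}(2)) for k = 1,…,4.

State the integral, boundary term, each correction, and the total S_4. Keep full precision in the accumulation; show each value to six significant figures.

S_4 ≈ 1784.00

∫_2^17 x^2 dx evaluates to 1635.00.
Endpoint term: (f(2) + f(17))/2 = (4.00000 + 289.000)/2 = 146.500.
Running total after boundary: 1781.50.
k=1: B_{2}/(2)! × [f^{(1)}(17) − f^{(1)}(2)] = 1/12 × (34.0000 − 4.00000) = 2.50000.
Running total after k=1: 1784.00.
k=2: B_{4}/(4)! × [f^{(3)}(17) − f^{(3)}(2)] = −1/720 × (0.00000 − 0.00000) = 0.00000.
Running total after k=2: 1784.00.
k=3: B_{6}/(6)! × [f^{(5)}(17) − f^{(5)}(2)] = 1/30240 × (0.00000 − 0.00000) = 0.00000.
Running total after k=3: 1784.00.
k=4: B_{8}/(8)! × [f^{(7)}(17) − f^{(7)}(2)] = −1/1209600 × (0.00000 − 0.00000) = 0.00000.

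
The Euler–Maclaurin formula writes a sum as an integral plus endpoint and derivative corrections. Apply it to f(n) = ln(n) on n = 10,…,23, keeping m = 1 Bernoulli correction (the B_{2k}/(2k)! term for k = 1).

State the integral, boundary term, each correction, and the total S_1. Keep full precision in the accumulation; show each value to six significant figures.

The integral term ∫_10^23 ln(x) dx = 36.0905.
Boundary: ½(f(10) + f(23)) = ½(2.30259 + 3.13549) = 2.71904.
Integral + boundary = 38.8096.
Correction k=1: B_{2}/2! · (f^{(1)}(23) − f^{(1)}(10)) = 1/12 · (0.0434783 − 0.100000) = -0.00471014.

S_1 ≈ 38.8048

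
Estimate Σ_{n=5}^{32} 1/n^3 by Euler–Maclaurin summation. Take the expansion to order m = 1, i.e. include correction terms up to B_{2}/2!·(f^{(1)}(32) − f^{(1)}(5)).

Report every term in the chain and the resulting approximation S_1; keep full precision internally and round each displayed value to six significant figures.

Integral: ∫_5^32 1/x^3 dx = 0.0195117.
Boundary: ½(f(5) + f(32)) = ½(0.00800000 + 3.05176e-05) = 0.00401526.
So far: 0.0235270.
k=1: B_{2}/(2)! × [f^{(1)}(32) − f^{(1)}(5)] = 1/12 × (-2.86102e-06 − (-0.00480000)) = 0.000399762.

S_1 ≈ 0.0239267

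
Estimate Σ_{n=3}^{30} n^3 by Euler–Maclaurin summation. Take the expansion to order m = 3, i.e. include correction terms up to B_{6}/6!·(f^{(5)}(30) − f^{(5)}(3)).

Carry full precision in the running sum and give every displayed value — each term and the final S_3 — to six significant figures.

∫_3^30 x^3 dx evaluates to 202480.
½[f(3) + f(30)] = ½[27.0000 + 27000.0] = 13513.5.
Integral + boundary = 215993.
k=1: B_{2}/(2)! × [f^{(1)}(30) − f^{(1)}(3)] = 1/12 × (2700.00 − 27.0000) = 222.750.
Running total after k=1: 216216.
k=2: B_{4}/(4)! × [f^{(3)}(30) − f^{(3)}(3)] = −1/720 × (6.00000 − 6.00000) = 0.00000.
Running total after k=2: 216216.
k=3: B_{6}/(6)! × [f^{(5)}(30) − f^{(5)}(3)] = 1/30240 × (0.00000 − 0.00000) = 0.00000.

S_3 ≈ 216216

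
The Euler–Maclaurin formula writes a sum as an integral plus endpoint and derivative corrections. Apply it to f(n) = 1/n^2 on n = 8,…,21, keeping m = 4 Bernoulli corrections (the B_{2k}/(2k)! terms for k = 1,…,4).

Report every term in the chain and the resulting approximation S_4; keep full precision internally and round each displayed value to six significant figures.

S_4 ≈ 0.0866338

The integral term ∫_8^21 1/x^2 dx = 0.0773810.
Endpoint term: (f(8) + f(21))/2 = (0.0156250 + 0.00226757)/2 = 0.00894629.
Running total after boundary: 0.0863272.
k=1: B_{2}/(2)! × [f^{(1)}(21) − f^{(1)}(8)] = 1/12 × (-0.000215959 − (-0.00390625)) = 0.000307524.
Partial sum through k=1: 0.0866348.
k=2: B_{4}/(4)! × [f^{(3)}(21) − f^{(3)}(8)] = −1/720 × (-5.87645e-06 − (-0.000732422)) = -1.00909e-06.
Partial sum through k=2: 0.0866338.
k=3: B_{6}/(6)! × [f^{(5)}(21) − f^{(5)}(8)] = 1/30240 × (-3.99758e-07 − (-0.000343323)) = 1.13400e-08.
Partial sum through k=3: 0.0866338.
k=4: B_{8}/(8)! × [f^{(7)}(21) − f^{(7)}(8)] = −1/1209600 × (-5.07630e-08 − (-0.000300407)) = -2.48311e-10.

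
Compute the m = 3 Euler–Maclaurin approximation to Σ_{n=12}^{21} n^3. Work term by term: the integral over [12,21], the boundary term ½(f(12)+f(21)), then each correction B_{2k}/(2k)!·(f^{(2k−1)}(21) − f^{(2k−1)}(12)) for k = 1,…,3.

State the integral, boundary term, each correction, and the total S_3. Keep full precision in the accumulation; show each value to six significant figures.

S_3 ≈ 49005.0

The integral term ∫_12^21 x^3 dx = 43436.2.
Boundary: ½(f(12) + f(21)) = ½(1728.00 + 9261.00) = 5494.50.
Running total after boundary: 48930.8.
Correction k=1: B_{2}/2! · (f^{(1)}(21) − f^{(1)}(12)) = 1/12 · (1323.00 − 432.000) = 74.2500.
Partial sum through k=1: 49005.0.
Correction k=2: B_{4}/4! · (f^{(3)}(21) − f^{(3)}(12)) = −1/720 · (6.00000 − 6.00000) = 0.00000.
Partial sum through k=2: 49005.0.
Correction k=3: B_{6}/6! · (f^{(5)}(21) − f^{(5)}(12)) = 1/30240 · (0.00000 − 0.00000) = 0.00000.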